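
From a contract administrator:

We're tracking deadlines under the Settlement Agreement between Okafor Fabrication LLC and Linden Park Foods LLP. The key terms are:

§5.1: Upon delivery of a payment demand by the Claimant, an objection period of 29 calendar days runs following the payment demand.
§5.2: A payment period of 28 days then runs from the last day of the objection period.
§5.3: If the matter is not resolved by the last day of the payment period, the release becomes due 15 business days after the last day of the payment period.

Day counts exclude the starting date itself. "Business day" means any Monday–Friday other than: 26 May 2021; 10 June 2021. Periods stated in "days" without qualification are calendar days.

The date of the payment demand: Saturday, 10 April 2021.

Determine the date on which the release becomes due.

28 June 2021

The last day of the objection period: 29 calendar days after 10 April 2021 is 9 May 2021.
The last day of the payment period: 9 May 2021 + 28 days = 6 June 2021.
The date on which the release becomes due: counting 15 business days from Sunday, 6 June 2021 (Jun 7, Jun 8, Jun 9, Jun 11, …, Jun 24, Jun 25, Jun 28, skipping weekends and the listed holiday on Jun 10) reaches Monday, 28 June 2021.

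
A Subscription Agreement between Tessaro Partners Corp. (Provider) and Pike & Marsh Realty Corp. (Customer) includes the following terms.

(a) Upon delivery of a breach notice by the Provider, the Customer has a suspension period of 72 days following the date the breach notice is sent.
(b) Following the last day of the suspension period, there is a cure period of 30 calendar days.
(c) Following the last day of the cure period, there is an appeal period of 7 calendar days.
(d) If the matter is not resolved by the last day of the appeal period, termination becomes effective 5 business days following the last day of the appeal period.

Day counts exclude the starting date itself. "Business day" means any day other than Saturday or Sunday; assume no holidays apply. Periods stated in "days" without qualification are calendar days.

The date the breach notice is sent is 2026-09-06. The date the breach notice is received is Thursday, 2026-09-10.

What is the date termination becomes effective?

The last day of the suspension period: 2026-09-06 + 72 days = 2026-11-17.
The last day of the cure period: 30 calendar days after 2026-11-17 is 2026-12-17.
The last day of the appeal period: 7 calendar days after 2026-12-17 is 2026-12-24.
The date termination becomes effective: counting 5 business days from Thursday, 2026-12-24 (Dec 25, Dec 28, Dec 29, Dec 30, Dec 31, skipping weekends) reaches Thursday, 2026-12-31.

2026-12-31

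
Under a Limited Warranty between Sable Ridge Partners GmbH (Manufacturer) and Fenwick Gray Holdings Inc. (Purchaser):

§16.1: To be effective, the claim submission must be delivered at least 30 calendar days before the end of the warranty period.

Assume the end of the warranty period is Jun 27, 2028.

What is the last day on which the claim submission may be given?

May 28, 2028

Jun 27, 2028 minus 30 days is May 28, 2028.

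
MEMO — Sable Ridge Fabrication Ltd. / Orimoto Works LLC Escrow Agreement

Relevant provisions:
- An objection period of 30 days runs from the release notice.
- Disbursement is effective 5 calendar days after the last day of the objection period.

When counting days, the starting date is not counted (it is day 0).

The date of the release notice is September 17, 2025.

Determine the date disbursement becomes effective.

October 22, 2025

The last day of the objection period: 30 calendar days after September 17, 2025 is October 17, 2025.
Adding 5 calendar days to October 17, 2025 gives October 22, 2025, which is the date disbursement becomes effective.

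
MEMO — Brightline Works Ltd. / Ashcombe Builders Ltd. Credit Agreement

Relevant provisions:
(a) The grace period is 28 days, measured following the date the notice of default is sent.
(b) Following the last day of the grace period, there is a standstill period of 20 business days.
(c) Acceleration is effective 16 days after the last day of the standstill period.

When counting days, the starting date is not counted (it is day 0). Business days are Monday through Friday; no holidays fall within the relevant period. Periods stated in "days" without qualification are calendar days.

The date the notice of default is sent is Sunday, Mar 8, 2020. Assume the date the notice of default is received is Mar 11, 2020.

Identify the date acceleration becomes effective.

May 17, 2020

The last day of the grace period: 28 calendar days after Mar 8, 2020 is Apr 5, 2020.
From Sunday, Apr 5, 2020, 20 business days (Apr 6, Apr 7, Apr 8, Apr 9, …, Apr 29, Apr 30, May 1, skipping weekends) brings us to Friday, May 1, 2020, which is the last day of the standstill period.
Adding 16 calendar days to May 1, 2020 gives May 17, 2020, which is the date acceleration becomes effective.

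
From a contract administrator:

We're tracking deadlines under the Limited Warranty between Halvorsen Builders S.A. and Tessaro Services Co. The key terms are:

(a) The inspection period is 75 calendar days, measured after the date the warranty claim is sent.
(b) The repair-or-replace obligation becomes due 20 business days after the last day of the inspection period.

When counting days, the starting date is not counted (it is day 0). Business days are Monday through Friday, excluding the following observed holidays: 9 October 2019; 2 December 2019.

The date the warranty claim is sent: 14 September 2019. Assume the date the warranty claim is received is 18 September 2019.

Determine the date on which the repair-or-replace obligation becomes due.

27 December 2019

Adding 75 calendar days to 14 September 2019 gives 28 November 2019, which is the last day of the inspection period.
The date on which the repair-or-replace obligation becomes due: counting 20 business days from Thursday, 28 November 2019 (Nov 29, Dec 3, Dec 4, Dec 5, …, Dec 25, Dec 26, Dec 27, skipping weekends and the listed holiday on Dec 2) reaches Friday, 27 December 2019.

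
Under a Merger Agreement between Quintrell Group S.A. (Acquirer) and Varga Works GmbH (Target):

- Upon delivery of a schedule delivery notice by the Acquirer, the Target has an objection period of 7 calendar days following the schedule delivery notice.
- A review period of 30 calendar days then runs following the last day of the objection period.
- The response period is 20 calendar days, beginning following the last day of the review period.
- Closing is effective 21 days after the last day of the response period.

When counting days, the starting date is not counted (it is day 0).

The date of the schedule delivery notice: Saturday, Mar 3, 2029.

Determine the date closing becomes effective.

Adding 7 calendar days to Mar 3, 2029 gives Mar 10, 2029, which is the last day of the objection period.
The last day of the review period: Mar 10, 2029 + 30 days = Apr 9, 2029.
The last day of the response period: 20 calendar days after Apr 9, 2029 is Apr 29, 2029.
Adding 21 calendar days to Apr 29, 2029 gives May 20, 2029, which is the date closing becomes effective.

May 20, 2029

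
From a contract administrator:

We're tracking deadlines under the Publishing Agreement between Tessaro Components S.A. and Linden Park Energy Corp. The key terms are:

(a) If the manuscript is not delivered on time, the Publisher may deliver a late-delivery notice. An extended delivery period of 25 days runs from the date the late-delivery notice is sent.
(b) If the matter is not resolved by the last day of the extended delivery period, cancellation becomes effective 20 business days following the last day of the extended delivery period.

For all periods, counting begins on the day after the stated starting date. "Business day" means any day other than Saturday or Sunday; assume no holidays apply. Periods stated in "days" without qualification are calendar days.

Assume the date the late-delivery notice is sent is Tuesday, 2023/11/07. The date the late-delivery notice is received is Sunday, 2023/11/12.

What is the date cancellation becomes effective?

The last day of the extended delivery period: 2023/11/07 + 25 days = 2023/12/02.
The date cancellation becomes effective: 20 business days after Saturday, 2023/12/02, skipping weekends — Dec 4, Dec 5, Dec 6, Dec 7, …, Dec 27, Dec 28, Dec 29 — lands on Friday, 2023/12/29.

2023/12/29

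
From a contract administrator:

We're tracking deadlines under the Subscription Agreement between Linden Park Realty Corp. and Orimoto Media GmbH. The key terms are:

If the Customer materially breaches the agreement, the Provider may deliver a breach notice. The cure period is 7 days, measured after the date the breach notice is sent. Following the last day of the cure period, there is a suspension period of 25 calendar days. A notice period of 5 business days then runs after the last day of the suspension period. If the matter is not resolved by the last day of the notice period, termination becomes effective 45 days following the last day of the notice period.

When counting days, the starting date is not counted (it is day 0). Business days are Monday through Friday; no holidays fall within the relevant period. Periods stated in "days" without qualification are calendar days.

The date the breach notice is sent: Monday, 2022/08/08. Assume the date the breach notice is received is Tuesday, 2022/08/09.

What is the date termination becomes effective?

2022/10/31

Adding 7 calendar days to 2022/08/08 gives 2022/08/15, which is the last day of the cure period.
The last day of the suspension period: 25 calendar days after 2022/08/15 is 2022/09/09.
From Friday, 2022/09/09, 5 business days (Sep 12, Sep 13, Sep 14, Sep 15, Sep 16, skipping weekends) brings us to Friday, 2022/09/16, which is the last day of the notice period.
The date termination becomes effective: 2022/09/16 + 45 days = 2022/10/31.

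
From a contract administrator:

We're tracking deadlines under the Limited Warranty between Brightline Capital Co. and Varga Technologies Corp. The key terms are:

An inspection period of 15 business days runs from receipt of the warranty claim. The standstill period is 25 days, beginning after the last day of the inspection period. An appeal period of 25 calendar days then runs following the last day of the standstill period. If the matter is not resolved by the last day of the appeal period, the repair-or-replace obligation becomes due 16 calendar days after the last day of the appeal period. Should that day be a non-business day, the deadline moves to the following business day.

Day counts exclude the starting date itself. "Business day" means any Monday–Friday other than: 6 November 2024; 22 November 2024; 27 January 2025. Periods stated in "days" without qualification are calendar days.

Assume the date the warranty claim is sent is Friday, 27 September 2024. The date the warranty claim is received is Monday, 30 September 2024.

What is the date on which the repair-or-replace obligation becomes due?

From Monday, 30 September 2024, 15 business days (Oct 1, Oct 2, Oct 3, Oct 4, …, Oct 17, Oct 18, Oct 21, skipping weekends) brings us to Monday, 21 October 2024, which is the last day of the inspection period.
Adding 25 calendar days to 21 October 2024 gives 15 November 2024, which is the last day of the standstill period.
The last day of the appeal period: 25 calendar days after 15 November 2024 is 10 December 2024.
The date on which the repair-or-replace obligation becomes due: 16 calendar days after 10 December 2024 is 26 December 2024. 26 December 2024 is a Thursday and is not a listed holiday, so no roll-forward applies.

26 December 2024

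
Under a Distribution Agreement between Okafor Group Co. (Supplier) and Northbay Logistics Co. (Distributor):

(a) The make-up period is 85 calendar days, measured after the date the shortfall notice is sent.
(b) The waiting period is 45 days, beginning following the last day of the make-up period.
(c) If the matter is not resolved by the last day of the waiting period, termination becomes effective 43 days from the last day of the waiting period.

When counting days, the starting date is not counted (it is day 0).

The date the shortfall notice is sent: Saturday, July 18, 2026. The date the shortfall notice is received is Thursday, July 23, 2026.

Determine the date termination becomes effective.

January 7, 2027

Adding 85 calendar days to July 18, 2026 gives October 11, 2026, which is the last day of the make-up period.
The last day of the waiting period: 45 calendar days after October 11, 2026 is November 25, 2026.
The date termination becomes effective: 43 calendar days after November 25, 2026 is January 7, 2027.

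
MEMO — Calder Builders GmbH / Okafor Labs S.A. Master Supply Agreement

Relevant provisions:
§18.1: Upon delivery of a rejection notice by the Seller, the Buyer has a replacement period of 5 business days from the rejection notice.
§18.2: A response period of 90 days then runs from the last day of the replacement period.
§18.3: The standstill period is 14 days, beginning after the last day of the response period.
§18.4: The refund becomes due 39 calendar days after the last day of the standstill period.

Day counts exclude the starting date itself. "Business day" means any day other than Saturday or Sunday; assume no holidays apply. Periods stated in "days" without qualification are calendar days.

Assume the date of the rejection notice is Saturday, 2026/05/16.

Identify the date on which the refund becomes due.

From Saturday, 2026/05/16, 5 business days (May 18, May 19, May 20, May 21, May 22, skipping weekends) brings us to Friday, 2026/05/22, which is the last day of the replacement period.
Adding 90 calendar days to 2026/05/22 gives 2026/08/20, which is the last day of the response period.
The last day of the standstill period: 14 calendar days after 2026/08/20 is 2026/09/03.
Adding 39 calendar days to 2026/09/03 gives 2026/10/12, which is the date on which the refund becomes due.

2026/10/12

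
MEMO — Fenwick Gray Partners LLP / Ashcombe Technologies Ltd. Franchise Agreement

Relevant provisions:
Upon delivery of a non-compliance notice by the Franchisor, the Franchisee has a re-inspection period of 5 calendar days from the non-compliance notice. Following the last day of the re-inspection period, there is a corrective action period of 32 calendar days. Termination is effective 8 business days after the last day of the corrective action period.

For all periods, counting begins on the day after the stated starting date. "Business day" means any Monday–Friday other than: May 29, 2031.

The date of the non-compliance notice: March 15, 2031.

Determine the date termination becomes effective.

May 1, 2031

The last day of the re-inspection period: 5 calendar days after March 15, 2031 is March 20, 2031.
The last day of the corrective action period: March 20, 2031 + 32 days = April 21, 2031.
The date termination becomes effective: 8 business days after Monday, April 21, 2031, skipping weekends — Apr 22, Apr 23, Apr 24, Apr 25, Apr 28, Apr 29, Apr 30, May 1 — lands on Thursday, May 1, 2031.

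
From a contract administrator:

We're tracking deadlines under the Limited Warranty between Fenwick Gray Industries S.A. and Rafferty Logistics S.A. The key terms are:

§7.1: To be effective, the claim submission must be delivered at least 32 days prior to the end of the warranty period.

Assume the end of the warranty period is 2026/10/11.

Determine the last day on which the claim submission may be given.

2026/09/09

Counting back 32 calendar days from 2026/10/11 gives 2026/09/09.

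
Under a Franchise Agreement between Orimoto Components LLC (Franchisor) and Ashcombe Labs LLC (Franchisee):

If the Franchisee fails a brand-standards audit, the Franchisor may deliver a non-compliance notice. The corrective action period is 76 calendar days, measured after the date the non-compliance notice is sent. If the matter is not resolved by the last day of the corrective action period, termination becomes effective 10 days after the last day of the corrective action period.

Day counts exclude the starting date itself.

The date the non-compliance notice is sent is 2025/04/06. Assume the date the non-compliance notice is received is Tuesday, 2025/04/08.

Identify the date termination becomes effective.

2025/07/01

Adding 76 calendar days to 2025/04/06 gives 2025/06/21, which is the last day of the corrective action period.
The date termination becomes effective: 10 calendar days after 2025/06/21 is 2025/07/01.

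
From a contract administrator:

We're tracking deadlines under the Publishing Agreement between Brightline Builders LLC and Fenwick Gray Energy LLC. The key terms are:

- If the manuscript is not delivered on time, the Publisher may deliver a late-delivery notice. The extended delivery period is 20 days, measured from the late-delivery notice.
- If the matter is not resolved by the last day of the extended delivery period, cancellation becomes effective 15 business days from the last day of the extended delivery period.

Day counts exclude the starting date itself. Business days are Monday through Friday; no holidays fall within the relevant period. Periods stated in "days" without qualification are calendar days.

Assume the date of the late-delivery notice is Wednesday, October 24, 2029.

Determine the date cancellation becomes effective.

December 4, 2029

Adding 20 calendar days to October 24, 2029 gives November 13, 2029, which is the last day of the extended delivery period.
The date cancellation becomes effective: 15 business days after Tuesday, November 13, 2029, skipping weekends — Nov 14, Nov 15, Nov 16, Nov 19, …, Nov 30, Dec 3, Dec 4 — lands on Tuesday, December 4, 2029.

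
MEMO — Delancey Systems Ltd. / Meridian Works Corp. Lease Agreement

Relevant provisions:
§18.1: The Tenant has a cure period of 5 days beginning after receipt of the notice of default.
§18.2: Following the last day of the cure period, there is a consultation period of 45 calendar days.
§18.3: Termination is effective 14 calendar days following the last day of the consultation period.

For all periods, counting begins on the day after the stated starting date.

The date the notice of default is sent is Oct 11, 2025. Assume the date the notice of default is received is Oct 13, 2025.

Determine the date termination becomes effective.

Dec 16, 2025

Adding 5 calendar days to Oct 13, 2025 gives Oct 18, 2025, which is the last day of the cure period.
The last day of the consultation period: Oct 18, 2025 + 45 days = Dec 2, 2025.
The date termination becomes effective: 14 calendar days after Dec 2, 2025 is Dec 16, 2025.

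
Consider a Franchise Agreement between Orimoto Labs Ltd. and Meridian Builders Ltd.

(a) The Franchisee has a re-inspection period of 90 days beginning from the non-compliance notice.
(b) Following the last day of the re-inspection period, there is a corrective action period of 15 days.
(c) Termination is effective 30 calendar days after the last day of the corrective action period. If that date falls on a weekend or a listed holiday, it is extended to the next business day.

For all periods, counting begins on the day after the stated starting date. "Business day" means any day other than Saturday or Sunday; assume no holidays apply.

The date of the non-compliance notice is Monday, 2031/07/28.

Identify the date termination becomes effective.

The last day of the re-inspection period: 90 calendar days after 2031/07/28 is 2031/10/26.
The last day of the corrective action period: 15 calendar days after 2031/10/26 is 2031/11/10.
The date termination becomes effective: 2031/11/10 + 30 days = 2031/12/10. 2031/12/10 is a Wednesday, so no roll-forward applies.

2031/12/10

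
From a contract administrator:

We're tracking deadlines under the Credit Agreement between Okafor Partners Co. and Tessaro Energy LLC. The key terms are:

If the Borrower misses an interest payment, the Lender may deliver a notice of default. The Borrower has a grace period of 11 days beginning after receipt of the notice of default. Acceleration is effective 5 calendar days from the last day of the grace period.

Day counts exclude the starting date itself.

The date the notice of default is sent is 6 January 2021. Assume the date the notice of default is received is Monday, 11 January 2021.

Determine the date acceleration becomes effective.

The last day of the grace period: 11 January 2021 + 11 days = 22 January 2021.
Adding 5 calendar days to 22 January 2021 gives 27 January 2021, which is the date acceleration becomes effective.

27 January 2021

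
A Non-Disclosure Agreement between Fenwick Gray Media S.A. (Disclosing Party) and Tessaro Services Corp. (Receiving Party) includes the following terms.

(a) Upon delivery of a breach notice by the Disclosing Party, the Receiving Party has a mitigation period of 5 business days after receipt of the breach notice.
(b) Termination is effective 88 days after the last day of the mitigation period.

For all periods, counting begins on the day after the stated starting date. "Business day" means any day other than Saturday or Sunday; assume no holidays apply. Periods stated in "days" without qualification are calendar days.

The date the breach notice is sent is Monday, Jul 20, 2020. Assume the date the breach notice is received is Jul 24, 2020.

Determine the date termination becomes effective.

The last day of the mitigation period: 5 business days after Friday, Jul 24, 2020, skipping weekends — Jul 27, Jul 28, Jul 29, Jul 30, Jul 31 — lands on Friday, Jul 31, 2020.
The date termination becomes effective: 88 calendar days after Jul 31, 2020 is Oct 27, 2020.

Oct 27, 2020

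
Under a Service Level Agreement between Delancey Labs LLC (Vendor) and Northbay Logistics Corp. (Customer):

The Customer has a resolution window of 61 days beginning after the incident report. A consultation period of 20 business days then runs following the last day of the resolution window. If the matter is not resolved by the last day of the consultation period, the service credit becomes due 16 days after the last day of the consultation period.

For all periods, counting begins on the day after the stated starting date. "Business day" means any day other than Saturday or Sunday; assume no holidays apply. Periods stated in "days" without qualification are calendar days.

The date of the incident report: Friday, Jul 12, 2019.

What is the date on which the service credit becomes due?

The last day of the resolution window: Jul 12, 2019 + 61 days = Sep 11, 2019.
The last day of the consultation period: 20 business days after Wednesday, Sep 11, 2019, skipping weekends — Sep 12, Sep 13, Sep 16, Sep 17, …, Oct 7, Oct 8, Oct 9 — lands on Wednesday, Oct 9, 2019.
Adding 16 calendar days to Oct 9, 2019 gives Oct 25, 2019, which is the date on which the service credit becomes due.

Oct 25, 2019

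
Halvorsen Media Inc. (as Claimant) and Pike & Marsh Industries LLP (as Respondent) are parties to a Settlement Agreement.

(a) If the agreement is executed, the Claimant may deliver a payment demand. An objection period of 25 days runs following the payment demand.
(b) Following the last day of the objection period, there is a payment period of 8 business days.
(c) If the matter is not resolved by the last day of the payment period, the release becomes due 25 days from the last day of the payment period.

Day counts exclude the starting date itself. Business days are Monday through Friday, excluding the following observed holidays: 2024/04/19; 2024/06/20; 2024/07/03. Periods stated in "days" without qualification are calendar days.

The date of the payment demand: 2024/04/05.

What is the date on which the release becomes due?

2024/06/04

Adding 25 calendar days to 2024/04/05 gives 2024/04/30, which is the last day of the objection period.
The last day of the payment period: 8 business days after Tuesday, 2024/04/30, skipping weekends — May 1, May 2, May 3, May 6, May 7, May 8, May 9, May 10 — lands on Friday, 2024/05/10.
The date on which the release becomes due: 2024/05/10 + 25 days = 2024/06/04.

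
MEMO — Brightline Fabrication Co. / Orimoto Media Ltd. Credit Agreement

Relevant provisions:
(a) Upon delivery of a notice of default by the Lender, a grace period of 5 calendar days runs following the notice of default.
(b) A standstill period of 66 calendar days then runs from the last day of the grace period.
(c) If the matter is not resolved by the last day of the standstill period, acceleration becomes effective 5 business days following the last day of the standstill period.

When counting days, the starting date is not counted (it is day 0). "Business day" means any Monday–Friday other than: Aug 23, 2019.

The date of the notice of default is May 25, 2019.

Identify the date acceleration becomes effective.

Aug 9, 2019

Adding 5 calendar days to May 25, 2019 gives May 30, 2019, which is the last day of the grace period.
The last day of the standstill period: May 30, 2019 + 66 days = Aug 4, 2019.
The date acceleration becomes effective: 5 business days after Sunday, Aug 4, 2019, skipping weekends — Aug 5, Aug 6, Aug 7, Aug 8, Aug 9 — lands on Friday, Aug 9, 2019.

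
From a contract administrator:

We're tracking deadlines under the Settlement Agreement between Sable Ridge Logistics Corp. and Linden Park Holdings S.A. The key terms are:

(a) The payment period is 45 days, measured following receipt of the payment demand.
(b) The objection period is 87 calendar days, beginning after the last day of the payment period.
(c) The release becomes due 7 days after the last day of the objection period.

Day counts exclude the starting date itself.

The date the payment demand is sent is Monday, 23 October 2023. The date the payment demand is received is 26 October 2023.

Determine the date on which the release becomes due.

The last day of the payment period: 26 October 2023 + 45 days = 10 December 2023.
The last day of the objection period: 87 calendar days after 10 December 2023 is 6 March 2024.
Adding 7 calendar days to 6 March 2024 gives 13 March 2024, which is the date on which the release becomes due.

13 March 2024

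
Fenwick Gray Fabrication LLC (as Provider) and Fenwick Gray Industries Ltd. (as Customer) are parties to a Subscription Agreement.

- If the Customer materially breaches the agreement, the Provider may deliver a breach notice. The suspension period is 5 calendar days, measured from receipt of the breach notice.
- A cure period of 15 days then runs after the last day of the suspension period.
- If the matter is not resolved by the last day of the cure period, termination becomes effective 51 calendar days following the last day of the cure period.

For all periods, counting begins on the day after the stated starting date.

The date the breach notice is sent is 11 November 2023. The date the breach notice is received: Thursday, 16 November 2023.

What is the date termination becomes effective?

The last day of the suspension period: 16 November 2023 + 5 days = 21 November 2023.
Adding 15 calendar days to 21 November 2023 gives 6 December 2023, which is the last day of the cure period.
The date termination becomes effective: 51 calendar days after 6 December 2023 is 26 January 2024.

26 January 2024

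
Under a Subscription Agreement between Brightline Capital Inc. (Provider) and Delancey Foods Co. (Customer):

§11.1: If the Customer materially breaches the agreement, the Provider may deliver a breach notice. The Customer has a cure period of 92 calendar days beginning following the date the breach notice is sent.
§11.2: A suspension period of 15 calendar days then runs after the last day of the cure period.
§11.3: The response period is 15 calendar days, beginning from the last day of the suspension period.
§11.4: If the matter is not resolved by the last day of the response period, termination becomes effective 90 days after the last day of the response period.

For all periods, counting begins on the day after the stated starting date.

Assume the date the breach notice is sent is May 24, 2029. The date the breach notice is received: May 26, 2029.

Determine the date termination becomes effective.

Dec 22, 2029

The last day of the cure period: May 24, 2029 + 92 days = Aug 24, 2029.
The last day of the suspension period: Aug 24, 2029 + 15 days = Sep 8, 2029.
The last day of the response period: Sep 8, 2029 + 15 days = Sep 23, 2029.
The date termination becomes effective: 90 calendar days after Sep 23, 2029 is Dec 22, 2029.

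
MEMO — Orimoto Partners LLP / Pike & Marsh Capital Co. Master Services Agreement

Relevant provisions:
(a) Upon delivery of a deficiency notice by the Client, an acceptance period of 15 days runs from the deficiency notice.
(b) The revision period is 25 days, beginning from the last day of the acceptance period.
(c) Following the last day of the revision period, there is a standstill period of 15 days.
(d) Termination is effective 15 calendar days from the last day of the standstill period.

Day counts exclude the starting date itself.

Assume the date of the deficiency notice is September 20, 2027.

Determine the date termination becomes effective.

November 29, 2027

Adding 15 calendar days to September 20, 2027 gives October 5, 2027, which is the last day of the acceptance period.
The last day of the revision period: October 5, 2027 + 25 days = October 30, 2027.
The last day of the standstill period: October 30, 2027 + 15 days = November 14, 2027.
Adding 15 calendar days to November 14, 2027 gives November 29, 2027, which is the date termination becomes effective.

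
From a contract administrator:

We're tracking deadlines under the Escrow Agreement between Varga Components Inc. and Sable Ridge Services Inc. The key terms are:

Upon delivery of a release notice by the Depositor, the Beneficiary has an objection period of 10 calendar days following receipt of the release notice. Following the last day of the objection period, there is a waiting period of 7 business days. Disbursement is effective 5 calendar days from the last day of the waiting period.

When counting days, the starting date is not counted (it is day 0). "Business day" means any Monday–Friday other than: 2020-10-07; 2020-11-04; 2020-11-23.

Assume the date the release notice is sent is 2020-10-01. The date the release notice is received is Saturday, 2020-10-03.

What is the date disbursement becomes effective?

The last day of the objection period: 2020-10-03 + 10 days = 2020-10-13.
From Tuesday, 2020-10-13, 7 business days (Oct 14, Oct 15, Oct 16, Oct 19, Oct 20, Oct 21, Oct 22, skipping weekends) brings us to Thursday, 2020-10-22, which is the last day of the waiting period.
The date disbursement becomes effective: 2020-10-22 + 5 days = 2020-10-27.

2020-10-27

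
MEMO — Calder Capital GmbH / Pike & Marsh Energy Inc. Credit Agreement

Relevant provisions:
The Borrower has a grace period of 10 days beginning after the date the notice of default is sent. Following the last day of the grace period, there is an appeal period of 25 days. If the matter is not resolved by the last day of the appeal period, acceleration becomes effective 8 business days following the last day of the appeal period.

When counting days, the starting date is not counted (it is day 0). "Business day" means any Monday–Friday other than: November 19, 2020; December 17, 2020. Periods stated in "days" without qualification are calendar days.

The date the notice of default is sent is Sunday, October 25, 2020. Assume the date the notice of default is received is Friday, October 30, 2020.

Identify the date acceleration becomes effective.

December 9, 2020

The last day of the grace period: 10 calendar days after October 25, 2020 is November 4, 2020.
The last day of the appeal period: November 4, 2020 + 25 days = November 29, 2020.
The date acceleration becomes effective: 8 business days after Sunday, November 29, 2020, skipping weekends — Nov 30, Dec 1, Dec 2, Dec 3, Dec 4, Dec 7, Dec 8, Dec 9 — lands on Wednesday, December 9, 2020.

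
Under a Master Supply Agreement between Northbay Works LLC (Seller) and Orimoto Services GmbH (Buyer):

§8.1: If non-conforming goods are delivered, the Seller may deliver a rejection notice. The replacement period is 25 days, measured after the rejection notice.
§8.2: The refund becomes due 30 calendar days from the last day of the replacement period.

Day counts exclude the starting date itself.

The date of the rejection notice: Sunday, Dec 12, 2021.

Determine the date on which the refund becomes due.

The last day of the replacement period: 25 calendar days after Dec 12, 2021 is Jan 6, 2022.
The date on which the refund becomes due: Jan 6, 2022 + 30 days = Feb 5, 2022.

Feb 5, 2022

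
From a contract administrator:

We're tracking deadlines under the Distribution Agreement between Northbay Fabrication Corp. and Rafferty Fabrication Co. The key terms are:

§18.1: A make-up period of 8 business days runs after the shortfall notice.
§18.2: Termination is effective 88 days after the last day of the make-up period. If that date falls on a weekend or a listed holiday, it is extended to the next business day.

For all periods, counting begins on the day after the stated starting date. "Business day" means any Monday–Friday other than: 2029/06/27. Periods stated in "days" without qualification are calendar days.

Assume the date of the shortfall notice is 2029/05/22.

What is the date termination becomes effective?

2029/08/28

The last day of the make-up period: 8 business days after Tuesday, 2029/05/22, skipping weekends — May 23, May 24, May 25, May 28, May 29, May 30, May 31, Jun 1 — lands on Friday, 2029/06/01.
The date termination becomes effective: 2029/06/01 + 88 days = 2029/08/28. 2029/08/28 is a Tuesday and is not a listed holiday, so no roll-forward applies.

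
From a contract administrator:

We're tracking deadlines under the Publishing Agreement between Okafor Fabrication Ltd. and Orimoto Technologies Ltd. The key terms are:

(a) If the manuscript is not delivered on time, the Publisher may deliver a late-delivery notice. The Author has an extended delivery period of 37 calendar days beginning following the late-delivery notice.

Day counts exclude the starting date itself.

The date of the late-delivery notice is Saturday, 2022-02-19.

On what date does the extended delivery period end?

2022-03-28

Adding 37 calendar days to 2022-02-19 gives 2022-03-28, which is the last day of the extended delivery period.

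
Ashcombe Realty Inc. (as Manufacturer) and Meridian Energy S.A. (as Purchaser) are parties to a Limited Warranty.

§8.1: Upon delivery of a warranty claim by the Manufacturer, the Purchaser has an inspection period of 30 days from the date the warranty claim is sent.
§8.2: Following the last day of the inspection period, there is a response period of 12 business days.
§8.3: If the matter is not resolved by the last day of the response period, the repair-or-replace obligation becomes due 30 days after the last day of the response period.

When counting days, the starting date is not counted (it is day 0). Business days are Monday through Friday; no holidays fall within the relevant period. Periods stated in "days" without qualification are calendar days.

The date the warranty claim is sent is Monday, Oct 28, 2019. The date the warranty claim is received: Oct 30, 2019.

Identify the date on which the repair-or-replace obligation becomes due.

Jan 12, 2020

The last day of the inspection period: 30 calendar days after Oct 28, 2019 is Nov 27, 2019.
The last day of the response period: counting 12 business days from Wednesday, Nov 27, 2019 (Nov 28, Nov 29, Dec 2, Dec 3, …, Dec 11, Dec 12, Dec 13, skipping weekends) reaches Friday, Dec 13, 2019.
The date on which the repair-or-replace obligation becomes due: 30 calendar days after Dec 13, 2019 is Jan 12, 2020.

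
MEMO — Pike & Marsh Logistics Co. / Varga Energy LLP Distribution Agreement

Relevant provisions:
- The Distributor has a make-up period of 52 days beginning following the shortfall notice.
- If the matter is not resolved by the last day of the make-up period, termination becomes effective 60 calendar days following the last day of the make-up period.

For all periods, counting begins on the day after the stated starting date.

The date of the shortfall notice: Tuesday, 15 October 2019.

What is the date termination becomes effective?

Adding 52 calendar days to 15 October 2019 gives 6 December 2019, which is the last day of the make-up period.
The date termination becomes effective: 6 December 2019 + 60 days = 4 February 2020.

4 February 2020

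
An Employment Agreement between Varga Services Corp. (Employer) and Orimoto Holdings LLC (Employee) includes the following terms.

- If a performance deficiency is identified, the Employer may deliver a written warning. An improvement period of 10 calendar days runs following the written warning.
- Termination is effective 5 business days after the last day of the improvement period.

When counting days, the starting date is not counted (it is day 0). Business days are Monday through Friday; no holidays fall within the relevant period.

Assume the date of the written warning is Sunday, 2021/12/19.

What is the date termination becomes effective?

The last day of the improvement period: 10 calendar days after 2021/12/19 is 2021/12/29.
The date termination becomes effective: counting 5 business days from Wednesday, 2021/12/29 (Dec 30, Dec 31, Jan 3, Jan 4, Jan 5, skipping weekends) reaches Wednesday, 2022/01/05.

2022/01/05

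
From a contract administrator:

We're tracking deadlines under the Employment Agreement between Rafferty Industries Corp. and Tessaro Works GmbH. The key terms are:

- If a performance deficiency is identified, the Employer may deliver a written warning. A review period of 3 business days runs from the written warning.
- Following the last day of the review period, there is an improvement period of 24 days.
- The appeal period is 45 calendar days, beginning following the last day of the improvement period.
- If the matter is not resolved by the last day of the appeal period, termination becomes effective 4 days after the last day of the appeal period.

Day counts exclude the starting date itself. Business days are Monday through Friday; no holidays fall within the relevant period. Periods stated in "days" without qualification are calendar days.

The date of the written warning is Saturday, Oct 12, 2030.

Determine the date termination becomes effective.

The last day of the review period: counting 3 business days from Saturday, Oct 12, 2030 (Oct 14, Oct 15, Oct 16, skipping weekends) reaches Wednesday, Oct 16, 2030.
The last day of the improvement period: Oct 16, 2030 + 24 days = Nov 9, 2030.
The last day of the appeal period: 45 calendar days after Nov 9, 2030 is Dec 24, 2030.
Adding 4 calendar days to Dec 24, 2030 gives Dec 28, 2030, which is the date termination becomes effective.

Dec 28, 2030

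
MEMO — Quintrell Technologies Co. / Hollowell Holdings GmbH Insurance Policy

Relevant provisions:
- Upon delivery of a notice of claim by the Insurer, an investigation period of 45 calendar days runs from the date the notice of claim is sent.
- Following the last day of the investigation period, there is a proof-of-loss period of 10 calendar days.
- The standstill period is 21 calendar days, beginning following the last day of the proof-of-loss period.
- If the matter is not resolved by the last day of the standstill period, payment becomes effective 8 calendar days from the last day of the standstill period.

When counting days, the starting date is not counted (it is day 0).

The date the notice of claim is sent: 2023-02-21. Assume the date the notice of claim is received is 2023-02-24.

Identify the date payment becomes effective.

The last day of the investigation period: 2023-02-21 + 45 days = 2023-04-07.
Adding 10 calendar days to 2023-04-07 gives 2023-04-17, which is the last day of the proof-of-loss period.
The last day of the standstill period: 21 calendar days after 2023-04-17 is 2023-05-08.
Adding 8 calendar days to 2023-05-08 gives 2023-05-16, which is the date payment becomes effective.

2023-05-16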